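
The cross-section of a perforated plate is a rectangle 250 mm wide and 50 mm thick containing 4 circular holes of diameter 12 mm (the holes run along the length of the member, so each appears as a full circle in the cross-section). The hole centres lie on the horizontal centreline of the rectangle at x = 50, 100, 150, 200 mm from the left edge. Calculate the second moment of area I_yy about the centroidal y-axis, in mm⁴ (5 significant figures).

I_yy ≈ 6.3686 × 10⁷ mm⁴

Split into non-overlapping primitives; take the origin at the lower-left of the bounding box.
Plate: 250 × 50, A = 12 500 mm², x = 125 mm, Ī = 65 104 167 mm⁴.
Hole 1 (subtracted): ⌀12, A = 113.0973 mm², x = 50 mm, Ī = 1017.876 mm⁴.
Hole 2 (subtracted): ⌀12, A = 113.0973 mm², x = 100 mm, Ī = 1017.876 mm⁴.
Hole 3 (subtracted): ⌀12, A = 113.0973 mm², x = 150 mm, Ī = 1017.876 mm⁴.
Hole 4 (subtracted): ⌀12, A = 113.0973 mm², x = 200 mm, Ī = 1017.876 mm⁴.
By symmetry the centroid is at mid-width, x̄ = 125 mm.
Transfer each piece to the centroidal y-axis using Ī + A·d² with d = x − 125:
  plate: d = 0 mm → contributes +65 104 167 mm⁴
  hole 1: d = -75 mm → contributes −637190.4 mm⁴
  hole 2: d = -25 mm → contributes −71703.71 mm⁴
  hole 3: d = 25 mm → contributes −71703.71 mm⁴
  hole 4: d = 75 mm → contributes −637190.4 mm⁴
Total I = 63 686 378 mm⁴.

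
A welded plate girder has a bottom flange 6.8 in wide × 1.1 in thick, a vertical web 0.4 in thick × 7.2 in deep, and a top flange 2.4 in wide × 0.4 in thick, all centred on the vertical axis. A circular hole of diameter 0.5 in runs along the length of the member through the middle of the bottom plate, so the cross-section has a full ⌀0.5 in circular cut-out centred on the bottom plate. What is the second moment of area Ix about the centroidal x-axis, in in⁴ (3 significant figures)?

Ix ≈ 89.0 in⁴

Split into non-overlapping primitives; take the origin at the lower-left of the bounding box.
Bottom plate: 6.8 × 1.1, A = 7.48 in², y = 0.55 in, Ī = 0.75423 in⁴.
Web plate: 0.4 × 7.2, A = 2.88 in², y = 4.7 in, Ī = 12.442 in⁴.
Top plate: 2.4 × 0.4, A = 0.96 in², y = 8.5 in, Ī = 0.0128 in⁴.
Hole (subtracted): ⌀0.5, A = 0.19635 in², y = 0.55 in, Ī = 0.003068 in⁴.
Centroid: ȳ = ΣA·y / ΣA = 2.3106 in.
Transfer each piece to the centroidal x-axis using Ī + A·d² with d = y − 2.3106:
  bottom plate: d = -1.7606 in → contributes +23.939 in⁴
  web plate: d = 2.3894 in → contributes +28.885 in⁴
  top plate: d = 6.1894 in → contributes +36.789 in⁴
  hole: d = -1.7606 in → contributes −0.61168 in⁴
Total I = 89.002 in⁴.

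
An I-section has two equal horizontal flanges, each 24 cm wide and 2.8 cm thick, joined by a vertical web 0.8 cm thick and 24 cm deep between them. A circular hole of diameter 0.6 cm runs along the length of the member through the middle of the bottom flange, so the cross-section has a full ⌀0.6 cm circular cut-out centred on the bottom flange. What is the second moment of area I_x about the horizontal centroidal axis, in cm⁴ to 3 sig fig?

Treat the section as a set of non-overlapping primitives; coordinates are from the bounding-box lower-left.
Bottom flange: 24 × 2.8, A = 67.2 cm², y = 1.4 cm, Ī = 43.904 cm⁴.
Web: 0.8 × 24, A = 19.2 cm², y = 14.8 cm, Ī = 921.6 cm⁴.
Top flange: 24 × 2.8, A = 67.2 cm², y = 28.2 cm, Ī = 43.904 cm⁴.
Hole (subtracted): ⌀0.6, A = 0.28274 cm², y = 1.4 cm, Ī = 0.0063617 cm⁴.
Centroid: ȳ = ΣA·y / ΣA = 14.825 cm.
Transfer each piece to the horizontal centroidal axis using Ī + A·d² with d = y − 14.825:
  bottom flange: d = -13.425 cm → contributes +12 155 cm⁴
  web: d = -0.024712 cm → contributes +921.61 cm⁴
  top flange: d = 13.375 cm → contributes +12 066 cm⁴
  hole: d = -13.425 cm → contributes −50.963 cm⁴
Total I = 25 091 cm⁴.

I_x ≈ 2.51 × 10⁴ cm⁴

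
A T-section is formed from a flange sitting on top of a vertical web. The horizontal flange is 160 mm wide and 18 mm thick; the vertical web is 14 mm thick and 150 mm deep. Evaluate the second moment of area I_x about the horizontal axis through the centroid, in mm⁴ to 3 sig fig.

I_x ≈ 1.26 × 10⁷ mm⁴

Split into non-overlapping primitives; take the origin at the lower-left of the bounding box.
Flange: 160 × 18, A = 2 880 mm², y = 159 mm, Ī = 77 760 mm⁴.
Web: 14 × 150, A = 2 100 mm², y = 75 mm, Ī = 3 937 500 mm⁴.
Centroid: ȳ = ΣA·y / ΣA = 123.58 mm.
Transfer each piece to the horizontal axis through the centroid using Ī + A·d² with d = y − 123.58:
  flange: d = 35.422 mm → contributes +3 691 284 mm⁴
  web: d = -48.578 mm → contributes +8 893 190 mm⁴
Total I = 12 584 474 mm⁴.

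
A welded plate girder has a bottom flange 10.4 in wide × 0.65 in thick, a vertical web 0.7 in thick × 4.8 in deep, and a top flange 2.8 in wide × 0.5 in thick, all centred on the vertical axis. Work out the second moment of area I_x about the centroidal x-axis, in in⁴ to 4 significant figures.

Split into non-overlapping primitives; take the origin at the lower-left of the bounding box.
Bottom plate: 10.4 × 0.65, A = 6.76 in², y = 0.325 in, Ī = 0.238008 in⁴.
Web plate: 0.7 × 4.8, A = 3.36 in², y = 3.05 in, Ī = 6.4512 in⁴.
Top plate: 2.8 × 0.5, A = 1.4 in², y = 5.7 in, Ī = 0.0291667 in⁴.
Centroid: ȳ = ΣA·y / ΣA = 1.773 in.
Transfer each piece to the centroidal x-axis using Ī + A·d² with d = y − 1.773:
  bottom plate: d = -1.448 in → contributes +14.4118 in⁴
  web plate: d = 1.277 in → contributes +11.9304 in⁴
  top plate: d = 3.927 in → contributes +21.619 in⁴
Total I = 47.9612 in⁴.

I_x ≈ 47.96 in⁴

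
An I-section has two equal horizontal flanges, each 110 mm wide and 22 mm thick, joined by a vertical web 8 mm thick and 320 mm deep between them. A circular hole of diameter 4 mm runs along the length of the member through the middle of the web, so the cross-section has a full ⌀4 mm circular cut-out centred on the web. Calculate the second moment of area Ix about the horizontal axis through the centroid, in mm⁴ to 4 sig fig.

Ix ≈ 1.636 × 10⁸ mm⁴

Decompose the section into non-overlapping parts with the origin at the bottom-left of its bounding rectangle.
Bottom flange: 110 × 22, A = 2 420 mm², y = 11 mm, Ī = 97606.7 mm⁴.
Web: 8 × 320, A = 2 560 mm², y = 182 mm, Ī = 21 845 333 mm⁴.
Top flange: 110 × 22, A = 2 420 mm², y = 353 mm, Ī = 97606.7 mm⁴.
Hole (subtracted): ⌀4, A = 12.5664 mm², y = 182 mm, Ī = 12.5664 mm⁴.
By symmetry the centroid is at mid-height, ȳ = 182 mm.
Transfer each piece to the horizontal axis through the centroid using Ī + A·d² with d = y − 182:
  bottom flange: d = -171 mm → contributes +70 860 827 mm⁴
  web: d = 0 mm → contributes +21 845 333 mm⁴
  top flange: d = 171 mm → contributes +70 860 827 mm⁴
  hole: d = 0 mm → contributes −12.5664 mm⁴
Total I = 163 566 974 mm⁴.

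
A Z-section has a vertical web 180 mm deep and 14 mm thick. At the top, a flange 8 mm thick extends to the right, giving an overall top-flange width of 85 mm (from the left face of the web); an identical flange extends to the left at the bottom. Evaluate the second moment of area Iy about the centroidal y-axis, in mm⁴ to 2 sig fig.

Decompose the section into non-overlapping parts with the origin at the bottom-left of its bounding rectangle.
Web: 14 × 180, A = 2 520 mm², x = 78 mm, Ī = 41 160 mm⁴.
Top flange (beyond web): 71 × 8, A = 568 mm², x = 120.5 mm, Ī = 238 607 mm⁴.
Bottom flange (beyond web): 71 × 8, A = 568 mm², x = 35.5 mm, Ī = 238 607 mm⁴.
Centroid: x̄ = ΣA·x / ΣA = 78 mm.
Transfer each piece to the centroidal y-axis using Ī + A·d² with d = x − 78:
  web: d = 0 mm → contributes +41 160 mm⁴
  top flange (beyond web): d = 42.5 mm → contributes +1 264 557 mm⁴
  bottom flange (beyond web): d = -42.5 mm → contributes +1 264 557 mm⁴
Total I = 2 570 275 mm⁴.

Iy ≈ 2.6 × 10⁶ mm⁴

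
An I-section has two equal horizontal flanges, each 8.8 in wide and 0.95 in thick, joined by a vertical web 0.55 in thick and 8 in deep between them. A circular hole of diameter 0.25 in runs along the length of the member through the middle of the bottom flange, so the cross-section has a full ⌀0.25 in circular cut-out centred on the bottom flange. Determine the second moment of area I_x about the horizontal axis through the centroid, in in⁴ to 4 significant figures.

I_x ≈ 358.6 in⁴

Treat the section as a set of non-overlapping primitives; coordinates are from the bounding-box lower-left.
Bottom flange: 8.8 × 0.95, A = 8.36 in², y = 0.475 in, Ī = 0.628742 in⁴.
Web: 0.55 × 8, A = 4.4 in², y = 4.95 in, Ī = 23.4667 in⁴.
Top flange: 8.8 × 0.95, A = 8.36 in², y = 9.425 in, Ī = 0.628742 in⁴.
Hole (subtracted): ⌀0.25, A = 0.0490874 in², y = 0.475 in, Ī = 0.000191748 in⁴.
Centroid: ȳ = ΣA·y / ΣA = 4.96043 in.
Transfer each piece to the horizontal axis through the centroid using Ī + A·d² with d = y − 4.96043:
  bottom flange: d = -4.48543 in → contributes +168.824 in⁴
  web: d = -0.0104251 in → contributes +23.4671 in⁴
  top flange: d = 4.46457 in → contributes +167.264 in⁴
  hole: d = -4.48543 in → contributes −0.987783 in⁴
Total I = 358.567 in⁴.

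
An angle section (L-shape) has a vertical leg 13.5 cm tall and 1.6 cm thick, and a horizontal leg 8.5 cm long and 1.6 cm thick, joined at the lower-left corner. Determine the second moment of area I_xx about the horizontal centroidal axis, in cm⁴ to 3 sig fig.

Break the section into simple shapes (no overlaps), measuring from the bottom-left corner of the bounding box.
Vertical leg: 1.6 × 13.5, A = 21.6 cm², y = 6.75 cm, Ī = 328.05 cm⁴.
Horizontal leg (remainder): 6.9 × 1.6, A = 11.04 cm², y = 0.8 cm, Ī = 2.3552 cm⁴.
Centroid: ȳ = ΣA·y / ΣA = 4.7375 cm.
Transfer each piece to the horizontal centroidal axis using Ī + A·d² with d = y − 4.7375:
  vertical leg: d = 2.0125 cm → contributes +415.53 cm⁴
  horizontal leg (remainder): d = -3.9375 cm → contributes +173.52 cm⁴
Total I = 589.05 cm⁴.

I_xx ≈ 589 cm⁴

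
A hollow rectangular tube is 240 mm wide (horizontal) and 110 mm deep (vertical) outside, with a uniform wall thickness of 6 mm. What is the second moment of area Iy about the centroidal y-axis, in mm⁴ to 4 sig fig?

Iy ≈ 2.993 × 10⁷ mm⁴

Decompose the section into non-overlapping parts with the origin at the bottom-left of its bounding rectangle.
Outer rectangle: 240 × 110, A = 26 400 mm², x = 120 mm, Ī = 126 720 000 mm⁴.
Inner void (subtracted): 228 × 98, A = 22 344 mm², x = 120 mm, Ī = 96 794 208 mm⁴.
By symmetry the centroid is at mid-width, x̄ = 120 mm.
All pieces are centred on the centroidal y-axis, so I = ΣĪ (holes subtracted) = 29 925 792 mm⁴.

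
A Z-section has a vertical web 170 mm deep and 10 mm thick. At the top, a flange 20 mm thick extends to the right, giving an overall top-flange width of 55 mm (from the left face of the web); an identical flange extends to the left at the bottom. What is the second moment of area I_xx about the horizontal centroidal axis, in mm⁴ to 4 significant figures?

I_xx ≈ 1.428 × 10⁷ mm⁴

Decompose the section into non-overlapping parts with the origin at the bottom-left of its bounding rectangle.
Web: 10 × 170, A = 1 700 mm², y = 85 mm, Ī = 4 094 167 mm⁴.
Top flange (beyond web): 45 × 20, A = 900 mm², y = 160 mm, Ī = 30 000 mm⁴.
Bottom flange (beyond web): 45 × 20, A = 900 mm², y = 10 mm, Ī = 30 000 mm⁴.
Centroid: ȳ = ΣA·y / ΣA = 85 mm.
Transfer each piece to the horizontal centroidal axis using Ī + A·d² with d = y − 85:
  web: d = 0 mm → contributes +4 094 167 mm⁴
  top flange (beyond web): d = 75 mm → contributes +5 092 500 mm⁴
  bottom flange (beyond web): d = -75 mm → contributes +5 092 500 mm⁴
Total I = 14 279 167 mm⁴.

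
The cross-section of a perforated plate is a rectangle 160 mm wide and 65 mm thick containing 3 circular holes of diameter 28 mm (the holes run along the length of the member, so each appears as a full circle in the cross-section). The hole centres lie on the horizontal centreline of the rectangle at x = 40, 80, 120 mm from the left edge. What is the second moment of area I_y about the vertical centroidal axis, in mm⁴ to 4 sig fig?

Break the section into simple shapes (no overlaps), measuring from the bottom-left corner of the bounding box.
Plate: 160 × 65, A = 10 400 mm², x = 80 mm, Ī = 22 186 667 mm⁴.
Hole 1 (subtracted): ⌀28, A = 615.752 mm², x = 40 mm, Ī = 30171.9 mm⁴.
Hole 2 (subtracted): ⌀28, A = 615.752 mm², x = 80 mm, Ī = 30171.9 mm⁴.
Hole 3 (subtracted): ⌀28, A = 615.752 mm², x = 120 mm, Ī = 30171.9 mm⁴.
By symmetry the centroid is at mid-width, x̄ = 80 mm.
Transfer each piece to the vertical centroidal axis using Ī + A·d² with d = x − 80:
  plate: d = 0 mm → contributes +22 186 667 mm⁴
  hole 1: d = -40 mm → contributes −1 015 375 mm⁴
  hole 2: d = 0 mm → contributes −30171.9 mm⁴
  hole 3: d = 40 mm → contributes −1 015 375 mm⁴
Total I = 20 125 744 mm⁴.

I_y ≈ 2.013 × 10⁷ mm⁴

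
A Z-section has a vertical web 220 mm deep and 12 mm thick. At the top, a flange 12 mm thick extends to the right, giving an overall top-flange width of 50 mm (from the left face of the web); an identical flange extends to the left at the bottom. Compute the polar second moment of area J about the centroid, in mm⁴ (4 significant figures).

J ≈ 2.123 × 10⁷ mm⁴

Decompose the section into non-overlapping parts with the origin at the bottom-left of its bounding rectangle.
Web: 12 × 220, A = 2 640 mm², y = 110 mm, Ī = 10 648 000 mm⁴.
Top flange (beyond web): 38 × 12, A = 456 mm², y = 214 mm, Ī = 5 472 mm⁴.
Bottom flange (beyond web): 38 × 12, A = 456 mm², y = 6 mm, Ī = 5 472 mm⁴.
Centroid: ȳ = ΣA·y / ΣA = 110 mm.
Transfer each piece to the centroidal x-axis using Ī + A·d² with d = y − 110:
  web: d = 0 mm → contributes +10 648 000 mm⁴
  top flange (beyond web): d = 104 mm → contributes +4 937 568 mm⁴
  bottom flange (beyond web): d = -104 mm → contributes +4 937 568 mm⁴
Total I = 20 523 136 mm⁴.
For the y-axis: x̄ = 44 mm.
Repeating about the centroidal y-axis gives I_y = 711 424 mm⁴.
Polar second moment: J = I_x + I_y = 21 234 560 mm⁴.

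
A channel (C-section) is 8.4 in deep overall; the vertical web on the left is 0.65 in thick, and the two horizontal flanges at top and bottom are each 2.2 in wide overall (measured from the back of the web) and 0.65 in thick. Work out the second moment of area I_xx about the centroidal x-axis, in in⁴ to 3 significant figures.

Break the section into simple shapes (no overlaps), measuring from the bottom-left corner of the bounding box.
Web: 0.65 × 8.4, A = 5.46 in², y = 4.2 in, Ī = 32.105 in⁴.
Top flange (beyond web): 1.55 × 0.65, A = 1.0075 in², y = 8.075 in, Ī = 0.035472 in⁴.
Bottom flange (beyond web): 1.55 × 0.65, A = 1.0075 in², y = 0.325 in, Ī = 0.035472 in⁴.
By symmetry the centroid is at mid-height, ȳ = 4.2 in.
Transfer each piece to the centroidal x-axis using Ī + A·d² with d = y − 4.2:
  web: d = 0 in → contributes +32.105 in⁴
  top flange (beyond web): d = 3.875 in → contributes +15.164 in⁴
  bottom flange (beyond web): d = -3.875 in → contributes +15.164 in⁴
Total I = 62.432 in⁴.

I_xx ≈ 62.4 in⁴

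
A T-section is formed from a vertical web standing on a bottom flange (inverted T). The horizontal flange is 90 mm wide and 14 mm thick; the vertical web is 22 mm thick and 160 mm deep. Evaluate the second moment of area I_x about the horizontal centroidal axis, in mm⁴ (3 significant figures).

Decompose the section into non-overlapping parts with the origin at the bottom-left of its bounding rectangle.
Flange: 90 × 14, A = 1 260 mm², y = 7 mm, Ī = 20 580 mm⁴.
Web: 22 × 160, A = 3 520 mm², y = 94 mm, Ī = 7 509 333 mm⁴.
Centroid: ȳ = ΣA·y / ΣA = 71.067 mm.
Transfer each piece to the horizontal centroidal axis using Ī + A·d² with d = y − 71.067:
  flange: d = -64.067 mm → contributes +5 192 343 mm⁴
  web: d = 22.933 mm → contributes +9 360 589 mm⁴
Total I = 14 552 932 mm⁴.

I_x ≈ 1.46 × 10⁷ mm⁴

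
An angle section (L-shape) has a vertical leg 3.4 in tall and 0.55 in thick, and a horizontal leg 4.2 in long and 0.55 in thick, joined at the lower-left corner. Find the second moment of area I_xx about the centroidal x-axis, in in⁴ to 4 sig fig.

I_xx ≈ 3.818 in⁴

Break the section into simple shapes (no overlaps), measuring from the bottom-left corner of the bounding box.
Vertical leg: 0.55 × 3.4, A = 1.87 in², y = 1.7 in, Ī = 1.80143 in⁴.
Horizontal leg (remainder): 3.65 × 0.55, A = 2.0075 in², y = 0.275 in, Ī = 0.0506057 in⁴.
Centroid: ȳ = ΣA·y / ΣA = 0.962234 in.
Transfer each piece to the centroidal x-axis using Ī + A·d² with d = y − 0.962234:
  vertical leg: d = 0.737766 in → contributes +2.81927 in⁴
  horizontal leg (remainder): d = -0.687234 in → contributes +0.998729 in⁴
Total I = 3.818 in⁴.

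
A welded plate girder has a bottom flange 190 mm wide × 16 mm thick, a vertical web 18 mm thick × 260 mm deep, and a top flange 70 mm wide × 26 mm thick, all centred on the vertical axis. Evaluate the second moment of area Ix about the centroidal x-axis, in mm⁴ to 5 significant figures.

Ix ≈ 1.1898 × 10⁸ mm⁴

Treat the section as a set of non-overlapping primitives; coordinates are from the bounding-box lower-left.
Bottom plate: 190 × 16, A = 3 040 mm², y = 8 mm, Ī = 64853.33 mm⁴.
Web plate: 18 × 260, A = 4 680 mm², y = 146 mm, Ī = 26 364 000 mm⁴.
Top plate: 70 × 26, A = 1 820 mm², y = 289 mm, Ī = 102526.7 mm⁴.
Centroid: ȳ = ΣA·y / ΣA = 129.3061 mm.
Transfer each piece to the centroidal x-axis using Ī + A·d² with d = y − 129.3061:
  bottom plate: d = -121.3061 mm → contributes +44 798 955 mm⁴
  web plate: d = 16.69392 mm → contributes +27 668 255 mm⁴
  top plate: d = 159.6939 mm → contributes +46 516 436 mm⁴
Total I = 118 983 646 mm⁴.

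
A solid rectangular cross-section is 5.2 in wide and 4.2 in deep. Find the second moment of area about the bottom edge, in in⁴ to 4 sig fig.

I_base ≈ 128.4 in⁴

The section: 5.2 × 4.2, A = 21.84 in², y = 2.1 in, Ī = 32.1048 in⁴.
Transfer it to the base of the section using Ī + A·d² with d = y − 0:
  the section: d = 2.1 in → contributes +128.419 in⁴
Total I = 128.419 in⁴.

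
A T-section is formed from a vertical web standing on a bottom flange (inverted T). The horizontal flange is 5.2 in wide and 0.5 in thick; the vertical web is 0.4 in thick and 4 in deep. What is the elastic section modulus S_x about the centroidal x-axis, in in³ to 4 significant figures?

S_x ≈ 2.123 in³

Treat the section as a set of non-overlapping primitives; coordinates are from the bounding-box lower-left.
Flange: 5.2 × 0.5, A = 2.6 in², y = 0.25 in, Ī = 0.0541667 in⁴.
Web: 0.4 × 4, A = 1.6 in², y = 2.5 in, Ī = 2.13333 in⁴.
Centroid: ȳ = ΣA·y / ΣA = 1.10714 in.
Transfer each piece to the centroidal x-axis using Ī + A·d² with d = y − 1.10714:
  flange: d = -0.857143 in → contributes +1.96437 in⁴
  web: d = 1.39286 in → contributes +5.23741 in⁴
Total I = 7.20179 in⁴.
Extreme fibre distance c = 3.39286 in; S = I/c = 2.12263 in³.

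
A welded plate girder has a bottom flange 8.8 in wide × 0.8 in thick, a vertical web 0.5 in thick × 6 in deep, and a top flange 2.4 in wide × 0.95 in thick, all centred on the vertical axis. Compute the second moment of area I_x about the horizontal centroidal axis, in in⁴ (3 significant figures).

I_x ≈ 97.6 in⁴

Decompose the section into non-overlapping parts with the origin at the bottom-left of its bounding rectangle.
Bottom plate: 8.8 × 0.8, A = 7.04 in², y = 0.4 in, Ī = 0.37547 in⁴.
Web plate: 0.5 × 6, A = 3 in², y = 3.8 in, Ī = 9 in⁴.
Top plate: 2.4 × 0.95, A = 2.28 in², y = 7.275 in, Ī = 0.17148 in⁴.
Centroid: ȳ = ΣA·y / ΣA = 2.5002 in.
Transfer each piece to the horizontal centroidal axis using Ī + A·d² with d = y − 2.5002:
  bottom plate: d = -2.1002 in → contributes +31.429 in⁴
  web plate: d = 1.2998 in → contributes +14.068 in⁴
  top plate: d = 4.7748 in → contributes +52.152 in⁴
Total I = 97.649 in⁴.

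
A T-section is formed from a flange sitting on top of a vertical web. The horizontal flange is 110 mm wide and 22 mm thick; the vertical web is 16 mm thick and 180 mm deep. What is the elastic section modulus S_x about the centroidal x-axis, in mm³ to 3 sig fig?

Treat the section as a set of non-overlapping primitives; coordinates are from the bounding-box lower-left.
Flange: 110 × 22, A = 2 420 mm², y = 191 mm, Ī = 97 607 mm⁴.
Web: 16 × 180, A = 2 880 mm², y = 90 mm, Ī = 7 776 000 mm⁴.
Centroid: ȳ = ΣA·y / ΣA = 136.12 mm.
Transfer each piece to the centroidal x-axis using Ī + A·d² with d = y − 136.12:
  flange: d = 54.883 mm → contributes +7 386 999 mm⁴
  web: d = -46.117 mm → contributes +13 901 115 mm⁴
Total I = 21 288 114 mm⁴.
Extreme fibre distance c = 136.12 mm; S = I/c = 156 396 mm³.

S_x ≈ 1.56 × 10⁵ mm³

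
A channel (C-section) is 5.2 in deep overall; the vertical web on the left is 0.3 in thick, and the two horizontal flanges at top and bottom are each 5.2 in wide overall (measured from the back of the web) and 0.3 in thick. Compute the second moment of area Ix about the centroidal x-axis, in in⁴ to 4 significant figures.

Break the section into simple shapes (no overlaps), measuring from the bottom-left corner of the bounding box.
Web: 0.3 × 5.2, A = 1.56 in², y = 2.6 in, Ī = 3.5152 in⁴.
Top flange (beyond web): 4.9 × 0.3, A = 1.47 in², y = 5.05 in, Ī = 0.011025 in⁴.
Bottom flange (beyond web): 4.9 × 0.3, A = 1.47 in², y = 0.15 in, Ī = 0.011025 in⁴.
By symmetry the centroid is at mid-height, ȳ = 2.6 in.
Transfer each piece to the centroidal x-axis using Ī + A·d² with d = y − 2.6:
  web: d = 0 in → contributes +3.5152 in⁴
  top flange (beyond web): d = 2.45 in → contributes +8.8347 in⁴
  bottom flange (beyond web): d = -2.45 in → contributes +8.8347 in⁴
Total I = 21.1846 in⁴.

Ix ≈ 21.18 in⁴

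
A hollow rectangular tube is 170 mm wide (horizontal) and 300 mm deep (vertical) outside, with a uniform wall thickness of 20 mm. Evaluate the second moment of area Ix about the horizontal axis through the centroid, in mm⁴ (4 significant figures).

Ix ≈ 1.921 × 10⁸ mm⁴

Split into non-overlapping primitives; take the origin at the lower-left of the bounding box.
Outer rectangle: 170 × 300, A = 51 000 mm², y = 150 mm, Ī = 382 500 000 mm⁴.
Inner void (subtracted): 130 × 260, A = 33 800 mm², y = 150 mm, Ī = 190 406 667 mm⁴.
By symmetry the centroid is at mid-height, ȳ = 150 mm.
All pieces are centred on the horizontal axis through the centroid, so I = ΣĪ (holes subtracted) = 192 093 333 mm⁴.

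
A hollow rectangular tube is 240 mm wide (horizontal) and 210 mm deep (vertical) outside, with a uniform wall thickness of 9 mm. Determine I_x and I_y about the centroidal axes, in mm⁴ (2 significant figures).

I_x ≈ 5.4 × 10⁷ mm⁴, I_y ≈ 6.7 × 10⁷ mm⁴

Split into non-overlapping primitives; take the origin at the lower-left of the bounding box.
Outer rectangle: 240 × 210, A = 50 400 mm², y = 105 mm, Ī = 185 220 000 mm⁴.
Inner void (subtracted): 222 × 192, A = 42 624 mm², y = 105 mm, Ī = 130 940 928 mm⁴.
By symmetry the centroid is at mid-height, ȳ = 105 mm.
All pieces are centred on the centroidal x-axis, so I = ΣĪ (holes subtracted) = 54 279 072 mm⁴.
Repeating about the centroidal y-axis gives I_y = 66 863 232 mm⁴.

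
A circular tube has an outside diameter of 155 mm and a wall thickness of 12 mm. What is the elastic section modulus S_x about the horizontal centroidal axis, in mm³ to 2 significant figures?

S_x ≈ 1.8 × 10⁵ mm³

Break the section into simple shapes (no overlaps), measuring from the bottom-left corner of the bounding box.
Outer circle: ⌀155, A = 18 869 mm², y = 77.5 mm, Ī = 28 333 269 mm⁴.
Bore (subtracted): ⌀131, A = 13 478 mm², y = 77.5 mm, Ī = 14 456 231 mm⁴.
By symmetry the centroid is at mid-height, ȳ = 77.5 mm.
All pieces are centred on the horizontal centroidal axis, so I = ΣĪ (holes subtracted) = 13 877 038 mm⁴.
Extreme fibre distance c = 77.5 mm; S = I/c = 179 059 mm³.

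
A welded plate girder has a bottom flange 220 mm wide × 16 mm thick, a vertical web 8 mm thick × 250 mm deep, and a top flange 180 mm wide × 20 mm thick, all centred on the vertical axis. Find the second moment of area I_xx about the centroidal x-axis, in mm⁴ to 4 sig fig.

I_xx ≈ 1.385 × 10⁸ mm⁴

Break the section into simple shapes (no overlaps), measuring from the bottom-left corner of the bounding box.
Bottom plate: 220 × 16, A = 3 520 mm², y = 8 mm, Ī = 75093.3 mm⁴.
Web plate: 8 × 250, A = 2 000 mm², y = 141 mm, Ī = 10 416 667 mm⁴.
Top plate: 180 × 20, A = 3 600 mm², y = 276 mm, Ī = 120 000 mm⁴.
Centroid: ȳ = ΣA·y / ΣA = 142.956 mm.
Transfer each piece to the centroidal x-axis using Ī + A·d² with d = y − 142.956:
  bottom plate: d = -134.956 mm → contributes +64 185 416 mm⁴
  web plate: d = -1.95614 mm → contributes +10 424 320 mm⁴
  top plate: d = 133.044 mm → contributes +63 842 407 mm⁴
Total I = 138 452 142 mm⁴.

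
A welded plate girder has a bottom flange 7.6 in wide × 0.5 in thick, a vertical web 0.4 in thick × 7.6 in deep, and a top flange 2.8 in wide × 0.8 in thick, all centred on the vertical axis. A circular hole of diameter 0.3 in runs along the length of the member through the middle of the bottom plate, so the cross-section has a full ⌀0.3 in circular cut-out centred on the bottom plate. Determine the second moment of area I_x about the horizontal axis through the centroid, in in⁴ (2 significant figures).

Treat the section as a set of non-overlapping primitives; coordinates are from the bounding-box lower-left.
Bottom plate: 7.6 × 0.5, A = 3.8 in², y = 0.25 in, Ī = 0.07917 in⁴.
Web plate: 0.4 × 7.6, A = 3.04 in², y = 4.3 in, Ī = 14.63 in⁴.
Top plate: 2.8 × 0.8, A = 2.24 in², y = 8.5 in, Ī = 0.1195 in⁴.
Hole (subtracted): ⌀0.3, A = 0.07069 in², y = 0.25 in, Ī = 0.0003976 in⁴.
Centroid: ȳ = ΣA·y / ΣA = 3.668 in.
Transfer each piece to the horizontal axis through the centroid using Ī + A·d² with d = y − 3.668:
  bottom plate: d = -3.418 in → contributes +44.47 in⁴
  web plate: d = 0.6322 in → contributes +15.85 in⁴
  top plate: d = 4.832 in → contributes +52.42 in⁴
  hole: d = -3.418 in → contributes −0.8261 in⁴
Total I = 111.9 in⁴.

I_x ≈ 110 in⁴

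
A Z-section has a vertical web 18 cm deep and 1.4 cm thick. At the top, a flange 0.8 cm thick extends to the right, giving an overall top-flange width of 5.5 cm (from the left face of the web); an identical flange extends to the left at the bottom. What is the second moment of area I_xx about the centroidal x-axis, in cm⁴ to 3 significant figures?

I_xx ≈ 1170 cm⁴

Decompose the section into non-overlapping parts with the origin at the bottom-left of its bounding rectangle.
Web: 1.4 × 18, A = 25.2 cm², y = 9 cm, Ī = 680.4 cm⁴.
Top flange (beyond web): 4.1 × 0.8, A = 3.28 cm², y = 17.6 cm, Ī = 0.17493 cm⁴.
Bottom flange (beyond web): 4.1 × 0.8, A = 3.28 cm², y = 0.4 cm, Ī = 0.17493 cm⁴.
Centroid: ȳ = ΣA·y / ΣA = 9 cm.
Transfer each piece to the centroidal x-axis using Ī + A·d² with d = y − 9:
  web: d = 0 cm → contributes +680.4 cm⁴
  top flange (beyond web): d = 8.6 cm → contributes +242.76 cm⁴
  bottom flange (beyond web): d = -8.6 cm → contributes +242.76 cm⁴
Total I = 1165.9 cm⁴.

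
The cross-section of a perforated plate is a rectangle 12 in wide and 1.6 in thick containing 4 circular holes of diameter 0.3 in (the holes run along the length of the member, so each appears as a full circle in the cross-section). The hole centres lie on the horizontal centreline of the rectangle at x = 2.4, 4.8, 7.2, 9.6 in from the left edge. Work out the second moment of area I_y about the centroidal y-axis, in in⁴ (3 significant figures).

I_y ≈ 228 in⁴

Treat the section as a set of non-overlapping primitives; coordinates are from the bounding-box lower-left.
Plate: 12 × 1.6, A = 19.2 in², x = 6 in, Ī = 230.4 in⁴.
Hole 1 (subtracted): ⌀0.3, A = 0.070686 in², x = 2.4 in, Ī = 0.00039761 in⁴.
Hole 2 (subtracted): ⌀0.3, A = 0.070686 in², x = 4.8 in, Ī = 0.00039761 in⁴.
Hole 3 (subtracted): ⌀0.3, A = 0.070686 in², x = 7.2 in, Ī = 0.00039761 in⁴.
Hole 4 (subtracted): ⌀0.3, A = 0.070686 in², x = 9.6 in, Ī = 0.00039761 in⁴.
By symmetry the centroid is at mid-width, x̄ = 6 in.
Transfer each piece to the centroidal y-axis using Ī + A·d² with d = x − 6:
  plate: d = 0 in → contributes +230.4 in⁴
  hole 1: d = -3.6 in → contributes −0.91649 in⁴
  hole 2: d = -1.2 in → contributes −0.10219 in⁴
  hole 3: d = 1.2 in → contributes −0.10219 in⁴
  hole 4: d = 3.6 in → contributes −0.91649 in⁴
Total I = 228.36 in⁴.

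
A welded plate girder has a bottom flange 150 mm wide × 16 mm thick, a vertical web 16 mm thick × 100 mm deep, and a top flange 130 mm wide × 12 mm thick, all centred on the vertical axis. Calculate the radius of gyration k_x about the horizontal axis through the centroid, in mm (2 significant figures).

k_x ≈ 50 mm

Decompose the section into non-overlapping parts with the origin at the bottom-left of its bounding rectangle.
Bottom plate: 150 × 16, A = 2 400 mm², y = 8 mm, Ī = 51 200 mm⁴.
Web plate: 16 × 100, A = 1 600 mm², y = 66 mm, Ī = 1 333 333 mm⁴.
Top plate: 130 × 12, A = 1 560 mm², y = 122 mm, Ī = 18 720 mm⁴.
Centroid: ȳ = ΣA·y / ΣA = 56.68 mm.
Transfer each piece to the horizontal axis through the centroid using Ī + A·d² with d = y − 56.68:
  bottom plate: d = -48.68 mm → contributes +5 737 708 mm⁴
  web plate: d = 9.324 mm → contributes +1 472 425 mm⁴
  top plate: d = 65.32 mm → contributes +6 675 538 mm⁴
Total I = 13 885 671 mm⁴.
Radius of gyration: k = √(I/A) = √(13 885 671 / 5 560) = 49.97 mm.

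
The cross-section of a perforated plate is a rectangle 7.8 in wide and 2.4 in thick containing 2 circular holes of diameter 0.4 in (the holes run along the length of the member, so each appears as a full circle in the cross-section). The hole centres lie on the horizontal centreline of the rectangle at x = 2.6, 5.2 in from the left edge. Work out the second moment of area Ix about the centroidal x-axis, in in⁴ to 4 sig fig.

Decompose the section into non-overlapping parts with the origin at the bottom-left of its bounding rectangle.
Plate: 7.8 × 2.4, A = 18.72 in², y = 1.2 in, Ī = 8.9856 in⁴.
Hole 1 (subtracted): ⌀0.4, A = 0.125664 in², y = 1.2 in, Ī = 0.00125664 in⁴.
Hole 2 (subtracted): ⌀0.4, A = 0.125664 in², y = 1.2 in, Ī = 0.00125664 in⁴.
By symmetry the centroid is at mid-height, ȳ = 1.2 in.
All pieces are centred on the centroidal x-axis, so I = ΣĪ (holes subtracted) = 8.98309 in⁴.

Ix ≈ 8.983 in⁴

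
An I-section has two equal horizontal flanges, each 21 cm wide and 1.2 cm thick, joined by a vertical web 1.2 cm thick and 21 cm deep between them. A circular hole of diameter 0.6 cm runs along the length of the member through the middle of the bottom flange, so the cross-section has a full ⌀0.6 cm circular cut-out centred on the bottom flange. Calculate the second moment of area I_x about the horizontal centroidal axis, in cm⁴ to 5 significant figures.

Treat the section as a set of non-overlapping primitives; coordinates are from the bounding-box lower-left.
Bottom flange: 21 × 1.2, A = 25.2 cm², y = 0.6 cm, Ī = 3.024 cm⁴.
Web: 1.2 × 21, A = 25.2 cm², y = 11.7 cm, Ī = 926.1 cm⁴.
Top flange: 21 × 1.2, A = 25.2 cm², y = 22.8 cm, Ī = 3.024 cm⁴.
Hole (subtracted): ⌀0.6, A = 0.2827433 cm², y = 0.6 cm, Ī = 0.006361725 cm⁴.
Centroid: ȳ = ΣA·y / ΣA = 11.74167 cm.
Transfer each piece to the horizontal centroidal axis using Ī + A·d² with d = y − 11.74167:
  bottom flange: d = -11.14167 cm → contributes +3131.271 cm⁴
  web: d = -0.04166975 cm → contributes +926.1438 cm⁴
  top flange: d = 11.05833 cm → contributes +3084.648 cm⁴
  hole: d = -11.14167 cm → contributes −35.10522 cm⁴
Total I = 7106.958 cm⁴.

I_x ≈ 7107.0 cm⁴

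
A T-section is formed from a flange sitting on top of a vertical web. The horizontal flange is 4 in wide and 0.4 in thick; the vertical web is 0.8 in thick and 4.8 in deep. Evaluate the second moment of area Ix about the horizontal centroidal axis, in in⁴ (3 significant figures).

Decompose the section into non-overlapping parts with the origin at the bottom-left of its bounding rectangle.
Flange: 4 × 0.4, A = 1.6 in², y = 5 in, Ī = 0.021333 in⁴.
Web: 0.8 × 4.8, A = 3.84 in², y = 2.4 in, Ī = 7.3728 in⁴.
Centroid: ȳ = ΣA·y / ΣA = 3.1647 in.
Transfer each piece to the horizontal centroidal axis using Ī + A·d² with d = y − 3.1647:
  flange: d = 1.8353 in → contributes +5.4106 in⁴
  web: d = -0.76471 in → contributes +9.6183 in⁴
Total I = 15.029 in⁴.

Ix ≈ 15.0 in⁴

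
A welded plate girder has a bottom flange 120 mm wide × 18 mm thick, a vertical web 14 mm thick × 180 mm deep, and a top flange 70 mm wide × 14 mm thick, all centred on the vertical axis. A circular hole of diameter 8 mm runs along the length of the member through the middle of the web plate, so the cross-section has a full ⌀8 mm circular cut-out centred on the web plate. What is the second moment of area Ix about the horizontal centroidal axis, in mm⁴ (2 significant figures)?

Break the section into simple shapes (no overlaps), measuring from the bottom-left corner of the bounding box.
Bottom plate: 120 × 18, A = 2 160 mm², y = 9 mm, Ī = 58 320 mm⁴.
Web plate: 14 × 180, A = 2 520 mm², y = 108 mm, Ī = 6 804 000 mm⁴.
Top plate: 70 × 14, A = 980 mm², y = 205 mm, Ī = 16 007 mm⁴.
Hole (subtracted): ⌀8, A = 50.27 mm², y = 108 mm, Ī = 201.1 mm⁴.
Centroid: ȳ = ΣA·y / ΣA = 86.83 mm.
Transfer each piece to the horizontal centroidal axis using Ī + A·d² with d = y − 86.83:
  bottom plate: d = -77.83 mm → contributes +13 141 225 mm⁴
  web plate: d = 21.17 mm → contributes +7 933 803 mm⁴
  top plate: d = 118.2 mm → contributes +13 701 778 mm⁴
  hole: d = 21.17 mm → contributes −22 737 mm⁴
Total I = 34 754 069 mm⁴.

Ix ≈ 3.5 × 10⁷ mm⁴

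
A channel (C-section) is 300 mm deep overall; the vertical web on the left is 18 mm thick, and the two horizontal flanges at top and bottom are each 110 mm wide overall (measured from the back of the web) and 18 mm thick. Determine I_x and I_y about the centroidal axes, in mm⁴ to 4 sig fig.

I_x ≈ 1.064 × 10⁸ mm⁴, I_y ≈ 8.692 × 10⁶ mm⁴

Treat the section as a set of non-overlapping primitives; coordinates are from the bounding-box lower-left.
Web: 18 × 300, A = 5 400 mm², y = 150 mm, Ī = 40 500 000 mm⁴.
Top flange (beyond web): 92 × 18, A = 1 656 mm², y = 291 mm, Ī = 44 712 mm⁴.
Bottom flange (beyond web): 92 × 18, A = 1 656 mm², y = 9 mm, Ī = 44 712 mm⁴.
By symmetry the centroid is at mid-height, ȳ = 150 mm.
Transfer each piece to the centroidal x-axis using Ī + A·d² with d = y − 150:
  web: d = 0 mm → contributes +40 500 000 mm⁴
  top flange (beyond web): d = 141 mm → contributes +32 967 648 mm⁴
  bottom flange (beyond web): d = -141 mm → contributes +32 967 648 mm⁴
Total I = 106 435 296 mm⁴.
For the y-axis: x̄ = 29.9091 mm.
Repeating about the centroidal y-axis gives I_y = 8 691 864 mm⁴.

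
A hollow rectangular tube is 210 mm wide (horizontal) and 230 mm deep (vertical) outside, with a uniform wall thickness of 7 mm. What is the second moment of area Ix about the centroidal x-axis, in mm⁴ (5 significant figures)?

Split into non-overlapping primitives; take the origin at the lower-left of the bounding box.
Outer rectangle: 210 × 230, A = 48 300 mm², y = 115 mm, Ī = 212 922 500 mm⁴.
Inner void (subtracted): 196 × 216, A = 42 336 mm², y = 115 mm, Ī = 164 602 368 mm⁴.
By symmetry the centroid is at mid-height, ȳ = 115 mm.
All pieces are centred on the centroidal x-axis, so I = ΣĪ (holes subtracted) = 48 320 132 mm⁴.

Ix ≈ 4.8320 × 10⁷ mm⁴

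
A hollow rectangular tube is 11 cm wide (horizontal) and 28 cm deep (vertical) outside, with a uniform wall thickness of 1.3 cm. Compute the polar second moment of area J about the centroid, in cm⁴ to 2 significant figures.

Decompose the section into non-overlapping parts with the origin at the bottom-left of its bounding rectangle.
Outer rectangle: 11 × 28, A = 308 cm², y = 14 cm, Ī = 20 123 cm⁴.
Inner void (subtracted): 8.4 × 25.4, A = 213.4 cm², y = 14 cm, Ī = 11 471 cm⁴.
By symmetry the centroid is at mid-height, ȳ = 14 cm.
All pieces are centred on the centroidal x-axis, so I = ΣĪ (holes subtracted) = 8 652 cm⁴.
Repeating about the centroidal y-axis gives I_y = 1 851 cm⁴.
Polar second moment: J = I_x + I_y = 10 503 cm⁴.

J ≈ 1.1 × 10⁴ cm⁴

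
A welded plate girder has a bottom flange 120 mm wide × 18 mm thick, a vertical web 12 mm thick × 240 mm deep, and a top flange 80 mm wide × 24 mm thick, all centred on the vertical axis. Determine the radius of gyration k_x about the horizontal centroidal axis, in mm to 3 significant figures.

Break the section into simple shapes (no overlaps), measuring from the bottom-left corner of the bounding box.
Bottom plate: 120 × 18, A = 2 160 mm², y = 9 mm, Ī = 58 320 mm⁴.
Web plate: 12 × 240, A = 2 880 mm², y = 138 mm, Ī = 13 824 000 mm⁴.
Top plate: 80 × 24, A = 1 920 mm², y = 270 mm, Ī = 92 160 mm⁴.
Centroid: ȳ = ΣA·y / ΣA = 134.38 mm.
Transfer each piece to the horizontal centroidal axis using Ī + A·d² with d = y − 134.38:
  bottom plate: d = -125.38 mm → contributes +34 013 458 mm⁴
  web plate: d = 3.6207 mm → contributes +13 861 755 mm⁴
  top plate: d = 135.62 mm → contributes +35 406 665 mm⁴
Total I = 83 281 879 mm⁴.
Radius of gyration: k = √(I/A) = √(83 281 879 / 6 960) = 109.39 mm.

k_x ≈ 109 mm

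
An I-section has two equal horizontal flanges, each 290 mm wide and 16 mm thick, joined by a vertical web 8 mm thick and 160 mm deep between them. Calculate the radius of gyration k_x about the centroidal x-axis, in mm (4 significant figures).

Break the section into simple shapes (no overlaps), measuring from the bottom-left corner of the bounding box.
Bottom flange: 290 × 16, A = 4 640 mm², y = 8 mm, Ī = 98986.7 mm⁴.
Web: 8 × 160, A = 1 280 mm², y = 96 mm, Ī = 2 730 667 mm⁴.
Top flange: 290 × 16, A = 4 640 mm², y = 184 mm, Ī = 98986.7 mm⁴.
By symmetry the centroid is at mid-height, ȳ = 96 mm.
Transfer each piece to the centroidal x-axis using Ī + A·d² with d = y − 96:
  bottom flange: d = -88 mm → contributes +36 031 147 mm⁴
  web: d = 0 mm → contributes +2 730 667 mm⁴
  top flange: d = 88 mm → contributes +36 031 147 mm⁴
Total I = 74 792 960 mm⁴.
Radius of gyration: k = √(I/A) = √(74 792 960 / 10 560) = 84.1586 mm.

k_x ≈ 84.16 mm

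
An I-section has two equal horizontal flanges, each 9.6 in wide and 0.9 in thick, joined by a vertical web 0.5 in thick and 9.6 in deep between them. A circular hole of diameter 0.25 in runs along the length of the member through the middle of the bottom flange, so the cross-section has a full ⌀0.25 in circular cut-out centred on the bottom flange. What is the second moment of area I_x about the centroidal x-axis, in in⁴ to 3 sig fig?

I_x ≈ 513 in⁴

Decompose the section into non-overlapping parts with the origin at the bottom-left of its bounding rectangle.
Bottom flange: 9.6 × 0.9, A = 8.64 in², y = 0.45 in, Ī = 0.5832 in⁴.
Web: 0.5 × 9.6, A = 4.8 in², y = 5.7 in, Ī = 36.864 in⁴.
Top flange: 9.6 × 0.9, A = 8.64 in², y = 10.95 in, Ī = 0.5832 in⁴.
Hole (subtracted): ⌀0.25, A = 0.049087 in², y = 0.45 in, Ī = 0.00019175 in⁴.
Centroid: ȳ = ΣA·y / ΣA = 5.7117 in.
Transfer each piece to the centroidal x-axis using Ī + A·d² with d = y − 5.7117:
  bottom flange: d = -5.2617 in → contributes +239.79 in⁴
  web: d = -0.011698 in → contributes +36.865 in⁴
  top flange: d = 5.2383 in → contributes +237.66 in⁴
  hole: d = -5.2617 in → contributes −1.3592 in⁴
Total I = 512.95 in⁴.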